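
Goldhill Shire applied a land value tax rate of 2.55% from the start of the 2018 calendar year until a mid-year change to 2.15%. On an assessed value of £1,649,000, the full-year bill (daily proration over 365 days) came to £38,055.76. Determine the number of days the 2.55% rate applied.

144 days

Let d = days at the first rate; then 365 − d days at the second rate.
£1,649,000 × [2.55%·d + 2.15%·(365−d)] / 365 = £38,055.76
Solving gives d = 144, so the new rate took effect on 25 May 2018.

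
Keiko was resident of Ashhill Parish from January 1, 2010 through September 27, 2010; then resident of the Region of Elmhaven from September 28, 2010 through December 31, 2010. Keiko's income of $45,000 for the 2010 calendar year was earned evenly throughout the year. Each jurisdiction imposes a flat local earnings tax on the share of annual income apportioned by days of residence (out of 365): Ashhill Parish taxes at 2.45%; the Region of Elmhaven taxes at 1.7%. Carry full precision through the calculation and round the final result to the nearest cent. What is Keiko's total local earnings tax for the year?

$1,014.66

Ashhill Parish, January 1 – September 27, 2010: 270 days → $45,000 × 2.45% × 270/365 = $815.5479
The Region of Elmhaven, September 28 – December 31, 2010: 95 days → $45,000 × 1.7% × 95/365 = $199.1096
Total = $1,014.6575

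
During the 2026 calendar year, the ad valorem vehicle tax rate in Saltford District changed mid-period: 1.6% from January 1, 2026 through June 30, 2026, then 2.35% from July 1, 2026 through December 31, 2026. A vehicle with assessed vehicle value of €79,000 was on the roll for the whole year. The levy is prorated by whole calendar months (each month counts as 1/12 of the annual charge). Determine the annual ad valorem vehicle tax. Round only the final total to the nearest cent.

€1,560.25

January 1 – June 30, 2026: 6 months at 1.6% → €79,000 × 1.6% × 6/12 = €632.0000
July 1 – December 31, 2026: 6 months at 2.35% → €79,000 × 2.35% × 6/12 = €928.2500
Total = €1,560.2500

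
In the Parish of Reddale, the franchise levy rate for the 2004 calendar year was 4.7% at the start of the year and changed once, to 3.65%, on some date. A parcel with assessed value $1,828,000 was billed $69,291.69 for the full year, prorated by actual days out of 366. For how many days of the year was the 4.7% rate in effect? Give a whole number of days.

49 days

Let d = days at the first rate; then 366 − d days at the second rate.
$1,828,000 × [4.7%·d + 3.65%·(366−d)] / 366 = $69,291.69
Solving gives d = 49, so the new rate took effect on 19 February 2004.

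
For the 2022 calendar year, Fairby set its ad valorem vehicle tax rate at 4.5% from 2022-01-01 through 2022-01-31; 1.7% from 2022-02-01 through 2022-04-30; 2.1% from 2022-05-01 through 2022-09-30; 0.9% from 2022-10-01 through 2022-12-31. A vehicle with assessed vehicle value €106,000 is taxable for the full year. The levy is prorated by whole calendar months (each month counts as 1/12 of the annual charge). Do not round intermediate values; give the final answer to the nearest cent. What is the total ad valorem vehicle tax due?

2022-01-01 to 2022-01-31: 1 month at 4.5% → €106,000 × 4.5% × 1/12 = €397.5000
2022-02-01 to 2022-04-30: 3 months at 1.7% → €106,000 × 1.7% × 3/12 = €450.5000
2022-05-01 to 2022-09-30: 5 months at 2.1% → €106,000 × 2.1% × 5/12 = €927.5000
2022-10-01 to 2022-12-31: 3 months at 0.9% → €106,000 × 0.9% × 3/12 = €238.5000
Total = €2,014.0000

€2,014.00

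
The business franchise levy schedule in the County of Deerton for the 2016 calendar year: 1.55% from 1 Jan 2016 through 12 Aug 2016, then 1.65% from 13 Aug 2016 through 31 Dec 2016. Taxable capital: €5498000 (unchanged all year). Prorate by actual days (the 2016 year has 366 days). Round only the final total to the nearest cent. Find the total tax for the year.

1 Jan – 12 Aug 2016: 225 days at 1.55% → €5498000 × 1.55% × 225/366 = €52388.7295
13 Aug – 31 Dec 2016: 141 days at 1.65% → €5498000 × 1.65% × 141/366 = €34948.3525
Total = €87337.0820

€87337.08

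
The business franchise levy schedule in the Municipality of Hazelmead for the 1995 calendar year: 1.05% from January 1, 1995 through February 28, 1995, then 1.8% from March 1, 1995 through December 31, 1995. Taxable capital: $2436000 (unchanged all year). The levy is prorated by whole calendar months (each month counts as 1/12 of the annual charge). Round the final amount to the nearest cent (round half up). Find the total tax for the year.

$40803.00

January 1 – February 28, 1995: 2 months at 1.05% → $2436000 × 1.05% × 2/12 = $4263.0000
March 1 – December 31, 1995: 10 months at 1.8% → $2436000 × 1.8% × 10/12 = $36540.0000
Total = $40803.0000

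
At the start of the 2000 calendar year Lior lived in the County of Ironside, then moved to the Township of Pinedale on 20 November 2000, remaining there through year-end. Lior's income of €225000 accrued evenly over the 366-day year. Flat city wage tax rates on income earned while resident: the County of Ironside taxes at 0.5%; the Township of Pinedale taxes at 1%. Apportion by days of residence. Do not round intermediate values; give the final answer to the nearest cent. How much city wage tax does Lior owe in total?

The County of Ironside, 1 January – 19 November 2000: 324 days → €225000 × 0.5% × 324/366 = €995.9016
The Township of Pinedale, 20 November – 31 December 2000: 42 days → €225000 × 1% × 42/366 = €258.1967
Total = €1254.0984

€1254.10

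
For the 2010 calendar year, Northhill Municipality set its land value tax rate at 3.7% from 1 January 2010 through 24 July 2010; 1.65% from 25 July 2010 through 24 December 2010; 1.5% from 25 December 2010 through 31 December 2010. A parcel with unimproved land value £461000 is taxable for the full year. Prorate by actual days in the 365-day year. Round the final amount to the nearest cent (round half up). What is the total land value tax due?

1 January – 24 July 2010: 205 days at 3.7% → £461000 × 3.7% × 205/365 = £9579.9589
25 July – 24 December 2010: 153 days at 1.65% → £461000 × 1.65% × 153/365 = £3188.4781
25 December – 31 December 2010: 7 days at 1.5% → £461000 × 1.5% × 7/365 = £132.6164
Total = £12901.0534

£12901.05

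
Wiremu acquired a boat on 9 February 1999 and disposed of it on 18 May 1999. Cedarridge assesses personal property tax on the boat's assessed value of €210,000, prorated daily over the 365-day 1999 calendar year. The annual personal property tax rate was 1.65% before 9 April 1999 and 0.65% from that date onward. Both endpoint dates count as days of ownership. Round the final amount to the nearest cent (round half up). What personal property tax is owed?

€709.68

9 February – 8 April 1999: 59 days at 1.65% → €210,000 × 1.65% × 59/365 = €560.0959
9 April – 18 May 1999: 40 days at 0.65% → €210,000 × 0.65% × 40/365 = €149.5890
Total = €709.6849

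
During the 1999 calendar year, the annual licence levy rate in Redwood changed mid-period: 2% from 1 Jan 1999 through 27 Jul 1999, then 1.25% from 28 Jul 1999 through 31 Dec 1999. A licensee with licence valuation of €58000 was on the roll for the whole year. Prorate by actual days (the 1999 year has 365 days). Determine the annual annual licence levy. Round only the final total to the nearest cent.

1 Jan – 27 Jul 1999: 208 days at 2% → €58000 × 2% × 208/365 = €661.0411
28 Jul – 31 Dec 1999: 157 days at 1.25% → €58000 × 1.25% × 157/365 = €311.8493
Total = €972.8904

€972.89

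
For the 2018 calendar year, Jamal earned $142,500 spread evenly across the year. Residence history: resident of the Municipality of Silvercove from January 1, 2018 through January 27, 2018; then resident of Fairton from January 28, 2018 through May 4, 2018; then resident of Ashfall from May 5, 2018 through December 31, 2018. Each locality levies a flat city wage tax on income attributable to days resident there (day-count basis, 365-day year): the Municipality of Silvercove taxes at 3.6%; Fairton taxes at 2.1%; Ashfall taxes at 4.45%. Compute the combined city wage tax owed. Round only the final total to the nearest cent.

$5,361.71

The Municipality of Silvercove, January 1 – January 27, 2018: 27 days → $142,500 × 3.6% × 27/365 = $379.4795
Fairton, January 28 – May 4, 2018: 97 days → $142,500 × 2.1% × 97/365 = $795.2671
Ashfall, May 5 – December 31, 2018: 241 days → $142,500 × 4.45% × 241/365 = $4,186.9623
Total = $5,361.7089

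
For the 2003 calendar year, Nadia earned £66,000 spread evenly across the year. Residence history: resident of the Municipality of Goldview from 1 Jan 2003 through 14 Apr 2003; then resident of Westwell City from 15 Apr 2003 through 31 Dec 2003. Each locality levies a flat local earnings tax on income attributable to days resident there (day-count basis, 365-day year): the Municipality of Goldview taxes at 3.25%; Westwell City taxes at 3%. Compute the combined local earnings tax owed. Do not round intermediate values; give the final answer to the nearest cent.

£2,027.01

The Municipality of Goldview, 1 Jan – 14 Apr 2003: 104 days → £66,000 × 3.25% × 104/365 = £611.1781
Westwell City, 15 Apr – 31 Dec 2003: 261 days → £66,000 × 3% × 261/365 = £1,415.8356
Total = £2,027.0137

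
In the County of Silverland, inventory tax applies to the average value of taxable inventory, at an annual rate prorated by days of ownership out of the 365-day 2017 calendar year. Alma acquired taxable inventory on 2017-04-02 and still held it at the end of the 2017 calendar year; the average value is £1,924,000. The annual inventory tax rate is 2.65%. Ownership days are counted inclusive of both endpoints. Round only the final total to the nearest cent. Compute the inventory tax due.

£38,274.42

Days held (2017-04-02 to 2017-12-31): 274 out of 365
Tax = £1,924,000 × 2.65% × 274/365 = £38,274.4219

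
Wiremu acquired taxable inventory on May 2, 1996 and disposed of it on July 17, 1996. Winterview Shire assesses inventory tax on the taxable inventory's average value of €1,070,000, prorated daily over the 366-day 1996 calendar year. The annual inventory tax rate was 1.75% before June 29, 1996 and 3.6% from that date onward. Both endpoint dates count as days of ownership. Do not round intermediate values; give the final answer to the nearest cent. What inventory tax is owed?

€4,967.02

May 2 – June 28, 1996: 58 days at 1.75% → €1,070,000 × 1.75% × 58/366 = €2,967.3497
June 29 – July 17, 1996: 19 days at 3.6% → €1,070,000 × 3.6% × 19/366 = €1,999.6721
Total = €4,967.0219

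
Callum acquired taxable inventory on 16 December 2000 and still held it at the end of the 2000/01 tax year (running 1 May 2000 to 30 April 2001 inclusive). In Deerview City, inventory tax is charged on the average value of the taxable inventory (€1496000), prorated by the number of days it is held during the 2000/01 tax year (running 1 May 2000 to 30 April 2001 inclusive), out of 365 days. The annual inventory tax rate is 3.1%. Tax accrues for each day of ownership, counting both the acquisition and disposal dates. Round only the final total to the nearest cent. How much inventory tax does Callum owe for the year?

€17279.82

Days held (16 December 2000 – 30 April 2001): 136 out of 365
Tax = €1496000 × 3.1% × 136/365 = €17279.8247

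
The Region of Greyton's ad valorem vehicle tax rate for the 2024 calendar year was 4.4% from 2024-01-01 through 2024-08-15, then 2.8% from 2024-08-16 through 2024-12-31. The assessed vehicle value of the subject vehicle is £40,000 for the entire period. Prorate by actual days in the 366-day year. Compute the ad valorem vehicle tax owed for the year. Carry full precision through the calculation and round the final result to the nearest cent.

£1,518.69

2024-01-01 to 2024-08-15: 228 days at 4.4% → £40,000 × 4.4% × 228/366 = £1,096.3934
2024-08-16 to 2024-12-31: 138 days at 2.8% → £40,000 × 2.8% × 138/366 = £422.2951
Total = £1,518.6885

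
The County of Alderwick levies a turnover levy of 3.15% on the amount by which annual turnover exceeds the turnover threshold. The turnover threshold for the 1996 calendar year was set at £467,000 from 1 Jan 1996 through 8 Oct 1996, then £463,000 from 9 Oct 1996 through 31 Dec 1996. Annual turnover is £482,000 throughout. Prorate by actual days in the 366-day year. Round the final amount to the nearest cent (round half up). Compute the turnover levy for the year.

£501.42

1 Jan – 8 Oct 1996: 282 days, exemption £467,000 → (£482,000 − £467,000) × 3.15% × 282/366 = £364.0574
9 Oct – 31 Dec 1996: 84 days, exemption £463,000 → (£482,000 − £463,000) × 3.15% × 84/366 = £137.3607
Total = £501.4180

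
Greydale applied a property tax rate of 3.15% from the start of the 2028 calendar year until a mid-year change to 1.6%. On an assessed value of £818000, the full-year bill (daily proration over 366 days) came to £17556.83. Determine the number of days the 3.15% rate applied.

Let d = days at the first rate; then 366 − d days at the second rate.
£818000 × [3.15%·d + 1.6%·(366−d)] / 366 = £17556.83
Solving gives d = 129, so the new rate took effect on 9 May 2028.

129 days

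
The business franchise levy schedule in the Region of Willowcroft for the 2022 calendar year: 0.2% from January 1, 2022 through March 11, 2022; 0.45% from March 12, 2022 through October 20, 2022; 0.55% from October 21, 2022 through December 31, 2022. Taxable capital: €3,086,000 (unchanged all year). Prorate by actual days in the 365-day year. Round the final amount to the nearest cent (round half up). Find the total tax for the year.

January 1 – March 11, 2022: 70 days at 0.2% → €3,086,000 × 0.2% × 70/365 = €1,183.6712
March 12 – October 20, 2022: 223 days at 0.45% → €3,086,000 × 0.45% × 223/365 = €8,484.3863
October 21 – December 31, 2022: 72 days at 0.55% → €3,086,000 × 0.55% × 72/365 = €3,348.0986
Total = €13,016.1562

€13,016.16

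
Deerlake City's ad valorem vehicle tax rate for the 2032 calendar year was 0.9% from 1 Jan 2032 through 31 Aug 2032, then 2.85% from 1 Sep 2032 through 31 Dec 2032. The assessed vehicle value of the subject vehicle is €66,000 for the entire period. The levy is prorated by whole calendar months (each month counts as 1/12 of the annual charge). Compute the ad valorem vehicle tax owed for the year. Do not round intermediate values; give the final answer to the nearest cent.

1 Jan – 31 Aug 2032: 8 months at 0.9% → €66,000 × 0.9% × 8/12 = €396.0000
1 Sep – 31 Dec 2032: 4 months at 2.85% → €66,000 × 2.85% × 4/12 = €627.0000
Total = €1,023.0000

€1,023.00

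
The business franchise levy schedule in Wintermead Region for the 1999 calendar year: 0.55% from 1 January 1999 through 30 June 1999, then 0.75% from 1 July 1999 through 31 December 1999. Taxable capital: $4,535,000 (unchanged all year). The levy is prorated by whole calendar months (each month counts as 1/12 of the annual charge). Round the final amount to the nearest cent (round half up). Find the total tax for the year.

1 January – 30 June 1999: 6 months at 0.55% → $4,535,000 × 0.55% × 6/12 = $12,471.2500
1 July – 31 December 1999: 6 months at 0.75% → $4,535,000 × 0.75% × 6/12 = $17,006.2500
Total = $29,477.5000

$29,477.50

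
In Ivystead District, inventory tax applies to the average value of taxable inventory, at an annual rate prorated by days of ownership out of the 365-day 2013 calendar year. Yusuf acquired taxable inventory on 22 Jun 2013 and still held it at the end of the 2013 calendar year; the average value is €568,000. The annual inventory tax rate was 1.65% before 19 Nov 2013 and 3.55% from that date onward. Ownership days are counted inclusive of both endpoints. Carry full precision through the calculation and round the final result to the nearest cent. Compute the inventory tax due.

€6,226.99

22 Jun – 18 Nov 2013: 150 days at 1.65% → €568,000 × 1.65% × 150/365 = €3,851.5068
19 Nov – 31 Dec 2013: 43 days at 3.55% → €568,000 × 3.55% × 43/365 = €2,375.4849
Total = €6,226.9918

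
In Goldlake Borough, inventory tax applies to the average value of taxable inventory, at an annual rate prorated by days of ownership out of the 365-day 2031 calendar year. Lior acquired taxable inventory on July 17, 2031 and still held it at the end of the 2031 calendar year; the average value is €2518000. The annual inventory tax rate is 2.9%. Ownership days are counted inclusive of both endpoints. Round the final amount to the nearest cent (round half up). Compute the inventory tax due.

Days held (July 17 – December 31, 2031): 168 out of 365
Tax = €2518000 × 2.9% × 168/365 = €33610.1260

€33610.13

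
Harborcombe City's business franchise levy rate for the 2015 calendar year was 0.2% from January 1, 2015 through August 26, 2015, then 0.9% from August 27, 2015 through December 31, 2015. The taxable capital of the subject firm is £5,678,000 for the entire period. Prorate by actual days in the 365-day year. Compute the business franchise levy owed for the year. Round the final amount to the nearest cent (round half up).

£25,185.43

January 1 – August 26, 2015: 238 days at 0.2% → £5,678,000 × 0.2% × 238/365 = £7,404.7342
August 27 – December 31, 2015: 127 days at 0.9% → £5,678,000 × 0.9% × 127/365 = £17,780.6959
Total = £25,185.4301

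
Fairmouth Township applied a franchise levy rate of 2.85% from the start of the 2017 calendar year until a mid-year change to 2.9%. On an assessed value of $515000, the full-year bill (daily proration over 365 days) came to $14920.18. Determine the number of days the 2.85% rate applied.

Let d = days at the first rate; then 365 − d days at the second rate.
$515000 × [2.85%·d + 2.9%·(365−d)] / 365 = $14920.18
Solving gives d = 21, so the new rate took effect on January 22, 2017.

21 days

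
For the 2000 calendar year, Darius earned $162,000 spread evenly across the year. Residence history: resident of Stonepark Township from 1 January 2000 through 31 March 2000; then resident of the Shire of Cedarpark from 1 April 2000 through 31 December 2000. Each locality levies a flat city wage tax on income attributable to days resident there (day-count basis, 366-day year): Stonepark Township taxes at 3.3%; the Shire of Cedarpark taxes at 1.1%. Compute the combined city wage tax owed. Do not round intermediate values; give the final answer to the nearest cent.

Stonepark Township, 1 January – 31 March 2000: 91 days → $162,000 × 3.3% × 91/366 = $1,329.1967
The Shire of Cedarpark, 1 April – 31 December 2000: 275 days → $162,000 × 1.1% × 275/366 = $1,338.9344
Total = $2,668.1311

$2,668.13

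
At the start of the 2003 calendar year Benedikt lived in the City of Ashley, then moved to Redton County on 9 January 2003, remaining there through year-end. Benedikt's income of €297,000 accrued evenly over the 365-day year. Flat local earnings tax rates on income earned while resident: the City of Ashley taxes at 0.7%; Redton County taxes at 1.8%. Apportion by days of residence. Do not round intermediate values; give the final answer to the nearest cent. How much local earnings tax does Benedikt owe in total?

€5,274.39

The City of Ashley, 1 January – 8 January 2003: 8 days → €297,000 × 0.7% × 8/365 = €45.5671
Redton County, 9 January – 31 December 2003: 357 days → €297,000 × 1.8% × 357/365 = €5,228.8274
Total = €5,274.3945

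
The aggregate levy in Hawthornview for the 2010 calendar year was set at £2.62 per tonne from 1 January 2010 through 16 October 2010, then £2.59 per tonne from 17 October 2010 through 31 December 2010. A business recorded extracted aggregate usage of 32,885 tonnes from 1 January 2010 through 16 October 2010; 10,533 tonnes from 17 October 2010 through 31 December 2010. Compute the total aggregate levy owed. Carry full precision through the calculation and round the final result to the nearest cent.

£113439.17

1 January – 16 October 2010: 32,885 tonnes at £2.62/tonne → £86158.70
17 October – 31 December 2010: 10,533 tonnes at £2.59/tonne → £27280.47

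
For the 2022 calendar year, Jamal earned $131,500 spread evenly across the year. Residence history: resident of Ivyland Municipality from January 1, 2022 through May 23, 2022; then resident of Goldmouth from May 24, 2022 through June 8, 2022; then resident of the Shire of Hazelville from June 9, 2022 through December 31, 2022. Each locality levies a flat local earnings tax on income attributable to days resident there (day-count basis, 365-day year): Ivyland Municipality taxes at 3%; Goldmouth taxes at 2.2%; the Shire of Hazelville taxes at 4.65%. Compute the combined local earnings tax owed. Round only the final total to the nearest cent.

$5,123.46

Ivyland Municipality, January 1 – May 23, 2022: 143 days → $131,500 × 3% × 143/365 = $1,545.5753
Goldmouth, May 24 – June 8, 2022: 16 days → $131,500 × 2.2% × 16/365 = $126.8164
The Shire of Hazelville, June 9 – December 31, 2022: 206 days → $131,500 × 4.65% × 206/365 = $3,451.0644
Total = $5,123.4562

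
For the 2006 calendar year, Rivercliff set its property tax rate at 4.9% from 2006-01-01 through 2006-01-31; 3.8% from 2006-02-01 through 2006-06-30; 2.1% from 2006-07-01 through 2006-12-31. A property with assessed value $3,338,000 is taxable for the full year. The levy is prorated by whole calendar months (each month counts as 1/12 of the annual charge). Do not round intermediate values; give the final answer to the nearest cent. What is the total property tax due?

2006-01-01 to 2006-01-31: 1 month at 4.9% → $3,338,000 × 4.9% × 1/12 = $13,630.1667
2006-02-01 to 2006-06-30: 5 months at 3.8% → $3,338,000 × 3.8% × 5/12 = $52,851.6667
2006-07-01 to 2006-12-31: 6 months at 2.1% → $3,338,000 × 2.1% × 6/12 = $35,049.0000
Total = $101,530.8333

$101,530.83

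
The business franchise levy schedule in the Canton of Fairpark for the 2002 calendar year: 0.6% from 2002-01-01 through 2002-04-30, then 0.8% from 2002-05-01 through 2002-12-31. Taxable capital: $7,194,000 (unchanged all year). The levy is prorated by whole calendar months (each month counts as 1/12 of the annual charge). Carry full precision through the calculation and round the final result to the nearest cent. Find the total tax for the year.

$52,756.00

2002-01-01 to 2002-04-30: 4 months at 0.6% → $7,194,000 × 0.6% × 4/12 = $14,388.0000
2002-05-01 to 2002-12-31: 8 months at 0.8% → $7,194,000 × 0.8% × 8/12 = $38,368.0000
Total = $52,756.0000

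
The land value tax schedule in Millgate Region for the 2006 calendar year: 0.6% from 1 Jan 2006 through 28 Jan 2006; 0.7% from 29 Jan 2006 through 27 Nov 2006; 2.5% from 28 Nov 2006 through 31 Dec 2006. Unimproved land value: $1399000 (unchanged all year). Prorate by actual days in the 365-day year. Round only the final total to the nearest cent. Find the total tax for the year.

1 Jan – 28 Jan 2006: 28 days at 0.6% → $1399000 × 0.6% × 28/365 = $643.9233
29 Jan – 27 Nov 2006: 303 days at 0.7% → $1399000 × 0.7% × 303/365 = $8129.5315
28 Nov – 31 Dec 2006: 34 days at 2.5% → $1399000 × 2.5% × 34/365 = $3257.9452
Total = $12031.4000

$12031.40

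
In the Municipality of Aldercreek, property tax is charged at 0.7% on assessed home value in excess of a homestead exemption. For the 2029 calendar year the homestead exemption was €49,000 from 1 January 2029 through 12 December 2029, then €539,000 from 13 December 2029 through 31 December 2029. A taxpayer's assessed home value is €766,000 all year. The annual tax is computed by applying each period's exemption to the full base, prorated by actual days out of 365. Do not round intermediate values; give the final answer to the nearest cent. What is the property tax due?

€4,840.45

1 January – 12 December 2029: 346 days, exemption €49,000 → (€766,000 − €49,000) × 0.7% × 346/365 = €4,757.7370
13 December – 31 December 2029: 19 days, exemption €539,000 → (€766,000 − €539,000) × 0.7% × 19/365 = €82.7151
Total = €4,840.4521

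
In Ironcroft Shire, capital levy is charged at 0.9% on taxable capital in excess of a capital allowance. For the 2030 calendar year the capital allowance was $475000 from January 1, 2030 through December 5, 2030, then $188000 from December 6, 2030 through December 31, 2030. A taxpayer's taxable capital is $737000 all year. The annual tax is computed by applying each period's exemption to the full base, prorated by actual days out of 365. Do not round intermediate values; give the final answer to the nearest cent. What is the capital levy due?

January 1 – December 5, 2030: 339 days, exemption $475000 → ($737000 − $475000) × 0.9% × 339/365 = $2190.0329
December 6 – December 31, 2030: 26 days, exemption $188000 → ($737000 − $188000) × 0.9% × 26/365 = $351.9616
Total = $2541.9945

$2541.99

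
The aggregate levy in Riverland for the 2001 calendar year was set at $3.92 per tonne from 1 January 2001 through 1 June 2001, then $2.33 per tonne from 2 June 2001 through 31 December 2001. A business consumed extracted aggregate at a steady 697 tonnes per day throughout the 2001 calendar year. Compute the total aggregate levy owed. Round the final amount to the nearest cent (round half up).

$761,214.61

1 January – 1 June 2001: 152 days × 697 tonnes/day = 105,944 tonnes at $3.92/tonne → $415,300.48
2 June – 31 December 2001: 213 days × 697 tonnes/day = 148,461 tonnes at $2.33/tonne → $345,914.13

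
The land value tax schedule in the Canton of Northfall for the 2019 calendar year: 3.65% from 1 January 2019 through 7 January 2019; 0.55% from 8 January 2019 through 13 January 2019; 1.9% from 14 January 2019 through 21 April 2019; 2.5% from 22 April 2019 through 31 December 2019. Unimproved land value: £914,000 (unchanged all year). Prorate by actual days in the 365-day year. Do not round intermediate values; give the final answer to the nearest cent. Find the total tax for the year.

£21,286.18

1 January – 7 January 2019: 7 days at 3.65% → £914,000 × 3.65% × 7/365 = £639.8000
8 January – 13 January 2019: 6 days at 0.55% → £914,000 × 0.55% × 6/365 = £82.6356
14 January – 21 April 2019: 98 days at 1.9% → £914,000 × 1.9% × 98/365 = £4,662.6521
22 April – 31 December 2019: 254 days at 2.5% → £914,000 × 2.5% × 254/365 = £15,901.0959
Total = £21,286.1836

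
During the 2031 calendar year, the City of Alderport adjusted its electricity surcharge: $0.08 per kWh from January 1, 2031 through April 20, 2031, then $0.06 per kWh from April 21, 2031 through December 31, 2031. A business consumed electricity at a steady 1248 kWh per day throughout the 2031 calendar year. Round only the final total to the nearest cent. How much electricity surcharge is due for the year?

January 1 – April 20, 2031: 110 days × 1248 kWh/day = 137,280 kWh at $0.08/kWh → $10,982.40
April 21 – December 31, 2031: 255 days × 1248 kWh/day = 318,240 kWh at $0.06/kWh → $19,094.40

$30,076.80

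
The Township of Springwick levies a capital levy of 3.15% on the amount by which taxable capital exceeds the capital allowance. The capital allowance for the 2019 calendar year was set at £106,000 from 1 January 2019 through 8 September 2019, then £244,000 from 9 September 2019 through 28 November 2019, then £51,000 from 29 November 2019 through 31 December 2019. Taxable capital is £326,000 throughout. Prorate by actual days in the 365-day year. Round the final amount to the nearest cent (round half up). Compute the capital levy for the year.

£6,121.96

1 January – 8 September 2019: 251 days, exemption £106,000 → (£326,000 − £106,000) × 3.15% × 251/365 = £4,765.5616
9 September – 28 November 2019: 81 days, exemption £244,000 → (£326,000 − £244,000) × 3.15% × 81/365 = £573.2137
29 November – 31 December 2019: 33 days, exemption £51,000 → (£326,000 − £51,000) × 3.15% × 33/365 = £783.1849
Total = £6,121.9603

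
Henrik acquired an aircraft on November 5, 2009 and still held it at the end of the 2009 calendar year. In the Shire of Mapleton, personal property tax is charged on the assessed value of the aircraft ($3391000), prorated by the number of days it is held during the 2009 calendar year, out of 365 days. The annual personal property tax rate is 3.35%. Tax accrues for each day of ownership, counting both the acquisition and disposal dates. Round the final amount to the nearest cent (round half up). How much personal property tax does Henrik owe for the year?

$17740.04

Days held (November 5 – December 31, 2009): 57 out of 365
Tax = $3391000 × 3.35% × 57/365 = $17740.0397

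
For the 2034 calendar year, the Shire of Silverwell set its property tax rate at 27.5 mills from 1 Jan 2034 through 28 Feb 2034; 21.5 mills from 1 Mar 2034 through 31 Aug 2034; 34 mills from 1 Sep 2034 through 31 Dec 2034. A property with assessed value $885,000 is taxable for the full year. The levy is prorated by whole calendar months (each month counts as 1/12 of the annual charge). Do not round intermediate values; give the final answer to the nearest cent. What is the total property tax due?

1 Jan – 28 Feb 2034: 2 months at 27.5 mills → $885,000 × 2.75% × 2/12 = $4,056.2500
1 Mar – 31 Aug 2034: 6 months at 21.5 mills → $885,000 × 2.15% × 6/12 = $9,513.7500
1 Sep – 31 Dec 2034: 4 months at 34 mills → $885,000 × 3.4% × 4/12 = $10,030.0000
Total = $23,600.0000

$23,600.00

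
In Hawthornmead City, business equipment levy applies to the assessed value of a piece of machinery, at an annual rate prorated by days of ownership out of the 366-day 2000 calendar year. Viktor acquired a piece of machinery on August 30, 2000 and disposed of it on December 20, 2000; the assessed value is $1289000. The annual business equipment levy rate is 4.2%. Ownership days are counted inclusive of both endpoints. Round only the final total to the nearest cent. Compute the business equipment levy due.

Days held (August 30 – December 20, 2000): 113 out of 366
Tax = $1289000 × 4.2% × 113/366 = $16714.7377

$16714.74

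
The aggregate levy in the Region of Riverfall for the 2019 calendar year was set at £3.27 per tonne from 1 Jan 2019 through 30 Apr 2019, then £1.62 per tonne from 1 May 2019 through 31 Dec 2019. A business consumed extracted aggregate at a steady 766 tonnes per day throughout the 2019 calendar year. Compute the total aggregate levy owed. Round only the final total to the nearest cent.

1 Jan – 30 Apr 2019: 120 days × 766 tonnes/day = 91,920 tonnes at £3.27/tonne → £300,578.40
1 May – 31 Dec 2019: 245 days × 766 tonnes/day = 187,670 tonnes at £1.62/tonne → £304,025.40

£604,603.80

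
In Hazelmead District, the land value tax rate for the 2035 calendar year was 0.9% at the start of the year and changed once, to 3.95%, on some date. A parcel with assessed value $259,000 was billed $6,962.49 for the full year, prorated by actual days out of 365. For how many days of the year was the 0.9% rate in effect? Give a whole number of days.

Let d = days at the first rate; then 365 − d days at the second rate.
$259,000 × [0.9%·d + 3.95%·(365−d)] / 365 = $6,962.49
Solving gives d = 151, so the new rate took effect on June 1, 2035.

151 days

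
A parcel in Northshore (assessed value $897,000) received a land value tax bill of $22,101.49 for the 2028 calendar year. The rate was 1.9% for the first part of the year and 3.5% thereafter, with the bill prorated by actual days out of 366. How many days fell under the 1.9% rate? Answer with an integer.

237 days

Let d = days at the first rate; then 366 − d days at the second rate.
$897,000 × [1.9%·d + 3.5%·(366−d)] / 366 = $22,101.49
Solving gives d = 237, so the new rate took effect on 25 August 2028.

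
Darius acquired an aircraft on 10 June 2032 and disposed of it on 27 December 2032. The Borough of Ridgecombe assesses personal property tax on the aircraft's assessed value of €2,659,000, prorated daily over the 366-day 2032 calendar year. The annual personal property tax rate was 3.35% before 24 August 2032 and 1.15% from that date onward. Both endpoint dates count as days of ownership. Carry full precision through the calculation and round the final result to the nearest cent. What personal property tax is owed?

€28,780.41

10 June – 23 August 2032: 75 days at 3.35% → €2,659,000 × 3.35% × 75/366 = €18,253.3811
24 August – 27 December 2032: 126 days at 1.15% → €2,659,000 × 1.15% × 126/366 = €10,527.0246
Total = €28,780.4057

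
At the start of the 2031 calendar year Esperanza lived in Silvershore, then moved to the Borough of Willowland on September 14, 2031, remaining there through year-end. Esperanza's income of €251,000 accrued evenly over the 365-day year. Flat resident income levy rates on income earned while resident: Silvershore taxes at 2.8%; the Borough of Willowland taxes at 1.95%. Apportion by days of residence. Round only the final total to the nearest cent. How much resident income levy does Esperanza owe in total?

Silvershore, January 1 – September 13, 2031: 256 days → €251,000 × 2.8% × 256/365 = €4,929.2274
The Borough of Willowland, September 14 – December 31, 2031: 109 days → €251,000 × 1.95% × 109/365 = €1,461.6452
Total = €6,390.8726

€6,390.87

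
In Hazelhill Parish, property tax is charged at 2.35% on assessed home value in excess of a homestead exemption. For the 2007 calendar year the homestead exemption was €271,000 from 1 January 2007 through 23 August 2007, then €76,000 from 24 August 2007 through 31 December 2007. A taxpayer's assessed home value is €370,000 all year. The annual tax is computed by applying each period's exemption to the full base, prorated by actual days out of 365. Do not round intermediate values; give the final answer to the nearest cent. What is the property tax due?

€3,958.62

1 January – 23 August 2007: 235 days, exemption €271,000 → (€370,000 − €271,000) × 2.35% × 235/365 = €1,497.8836
24 August – 31 December 2007: 130 days, exemption €76,000 → (€370,000 − €76,000) × 2.35% × 130/365 = €2,460.7397
Total = €3,958.6233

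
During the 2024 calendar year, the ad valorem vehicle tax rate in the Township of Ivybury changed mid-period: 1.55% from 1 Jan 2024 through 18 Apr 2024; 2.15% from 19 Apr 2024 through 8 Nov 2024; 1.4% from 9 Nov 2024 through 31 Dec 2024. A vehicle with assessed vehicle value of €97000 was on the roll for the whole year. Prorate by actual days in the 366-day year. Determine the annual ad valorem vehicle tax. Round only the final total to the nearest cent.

1 Jan – 18 Apr 2024: 109 days at 1.55% → €97000 × 1.55% × 109/366 = €447.7637
19 Apr – 8 Nov 2024: 204 days at 2.15% → €97000 × 2.15% × 204/366 = €1162.4098
9 Nov – 31 Dec 2024: 53 days at 1.4% → €97000 × 1.4% × 53/366 = €196.6503
Total = €1806.8238

€1806.82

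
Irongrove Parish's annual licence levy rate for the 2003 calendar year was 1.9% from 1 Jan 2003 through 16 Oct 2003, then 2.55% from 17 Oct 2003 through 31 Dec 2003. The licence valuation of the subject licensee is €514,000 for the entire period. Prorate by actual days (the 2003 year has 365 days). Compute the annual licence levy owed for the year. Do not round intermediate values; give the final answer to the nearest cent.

1 Jan – 16 Oct 2003: 289 days at 1.9% → €514,000 × 1.9% × 289/365 = €7,732.5315
17 Oct – 31 Dec 2003: 76 days at 2.55% → €514,000 × 2.55% × 76/365 = €2,729.1288
Total = €10,461.6603

€10,461.66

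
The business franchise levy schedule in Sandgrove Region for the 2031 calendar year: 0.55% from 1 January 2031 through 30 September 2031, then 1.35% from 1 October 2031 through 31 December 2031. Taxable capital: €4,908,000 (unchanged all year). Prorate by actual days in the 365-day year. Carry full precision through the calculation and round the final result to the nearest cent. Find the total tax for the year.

1 January – 30 September 2031: 273 days at 0.55% → €4,908,000 × 0.55% × 273/365 = €20,190.0329
1 October – 31 December 2031: 92 days at 1.35% → €4,908,000 × 1.35% × 92/365 = €16,700.6466
Total = €36,890.6795

€36,890.68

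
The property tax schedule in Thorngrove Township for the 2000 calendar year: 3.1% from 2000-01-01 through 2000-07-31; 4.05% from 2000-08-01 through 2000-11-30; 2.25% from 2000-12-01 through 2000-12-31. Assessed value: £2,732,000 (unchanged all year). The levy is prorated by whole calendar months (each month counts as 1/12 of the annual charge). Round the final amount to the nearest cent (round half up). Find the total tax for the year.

£91,408.17

2000-01-01 to 2000-07-31: 7 months at 3.1% → £2,732,000 × 3.1% × 7/12 = £49,403.6667
2000-08-01 to 2000-11-30: 4 months at 4.05% → £2,732,000 × 4.05% × 4/12 = £36,882.0000
2000-12-01 to 2000-12-31: 1 month at 2.25% → £2,732,000 × 2.25% × 1/12 = £5,122.5000
Total = £91,408.1667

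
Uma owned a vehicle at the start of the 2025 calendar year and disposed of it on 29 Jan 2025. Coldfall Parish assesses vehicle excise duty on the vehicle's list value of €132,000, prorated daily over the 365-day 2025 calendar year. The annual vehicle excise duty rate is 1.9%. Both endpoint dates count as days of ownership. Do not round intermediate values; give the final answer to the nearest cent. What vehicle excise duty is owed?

€199.27

Days held (1 Jan – 29 Jan 2025): 29 out of 365
Tax = €132,000 × 1.9% × 29/365 = €199.2658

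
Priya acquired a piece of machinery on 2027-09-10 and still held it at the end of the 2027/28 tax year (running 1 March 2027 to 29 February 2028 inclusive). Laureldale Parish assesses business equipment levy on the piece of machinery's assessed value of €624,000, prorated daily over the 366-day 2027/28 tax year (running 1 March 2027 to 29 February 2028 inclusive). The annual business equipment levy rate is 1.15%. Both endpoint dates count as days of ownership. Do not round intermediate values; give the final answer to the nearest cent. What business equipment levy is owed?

Days held (2027-09-10 to 2028-02-29): 173 out of 366
Tax = €624,000 × 1.15% × 173/366 = €3,391.9344

€3,391.93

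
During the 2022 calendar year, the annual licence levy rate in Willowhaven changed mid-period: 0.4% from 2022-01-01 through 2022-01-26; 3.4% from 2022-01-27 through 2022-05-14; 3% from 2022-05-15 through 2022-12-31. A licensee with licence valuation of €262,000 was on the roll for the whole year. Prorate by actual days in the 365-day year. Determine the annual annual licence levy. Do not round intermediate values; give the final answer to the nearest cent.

€7,684.85

2022-01-01 to 2022-01-26: 26 days at 0.4% → €262,000 × 0.4% × 26/365 = €74.6521
2022-01-27 to 2022-05-14: 108 days at 3.4% → €262,000 × 3.4% × 108/365 = €2,635.7918
2022-05-15 to 2022-12-31: 231 days at 3% → €262,000 × 3% × 231/365 = €4,974.4110
Total = €7,684.8548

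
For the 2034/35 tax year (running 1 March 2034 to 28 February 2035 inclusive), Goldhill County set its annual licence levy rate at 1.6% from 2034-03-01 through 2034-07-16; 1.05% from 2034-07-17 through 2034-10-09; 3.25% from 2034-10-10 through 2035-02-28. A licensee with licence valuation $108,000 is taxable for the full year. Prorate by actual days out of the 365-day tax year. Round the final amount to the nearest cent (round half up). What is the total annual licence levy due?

$2,282.94

2034-03-01 to 2034-07-16: 138 days at 1.6% → $108,000 × 1.6% × 138/365 = $653.3260
2034-07-17 to 2034-10-09: 85 days at 1.05% → $108,000 × 1.05% × 85/365 = $264.0822
2034-10-10 to 2035-02-28: 142 days at 3.25% → $108,000 × 3.25% × 142/365 = $1,365.5342
Total = $2,282.9425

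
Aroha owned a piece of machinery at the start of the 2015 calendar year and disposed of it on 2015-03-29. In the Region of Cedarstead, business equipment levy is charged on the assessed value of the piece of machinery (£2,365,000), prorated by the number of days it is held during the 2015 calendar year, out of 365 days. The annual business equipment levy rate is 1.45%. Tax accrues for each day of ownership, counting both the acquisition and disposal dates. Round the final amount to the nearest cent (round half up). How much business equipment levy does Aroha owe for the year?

£8,267.78

Days held (2015-01-01 to 2015-03-29): 88 out of 365
Tax = £2,365,000 × 1.45% × 88/365 = £8,267.7808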